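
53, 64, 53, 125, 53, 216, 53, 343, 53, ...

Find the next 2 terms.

512, 53

Positions 1, 3, 5, … form one subsequence and positions 2, 4, 6, … form another.
Track A: 53, 53, 53, 53, 53. Constant 53.
Track B: 64, 125, 216, 343. Perfect cubes starting at 4³.
The 10th slot belongs to track B; its 5th term is 512.
The 11th slot belongs to track A; its 6th term is 53.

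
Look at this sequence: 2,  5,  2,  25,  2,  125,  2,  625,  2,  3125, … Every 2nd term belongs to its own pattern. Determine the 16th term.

390625

Split by position mod 2 into 2 tracks.
Subsequence A: 2, 2, 2, 2, 2. The constant sequence 2.
Subsequence B: 5, 25, 125, 625, 3125. Successive powers of 5.
Position 16 → subsequence B, term 8 = 390625.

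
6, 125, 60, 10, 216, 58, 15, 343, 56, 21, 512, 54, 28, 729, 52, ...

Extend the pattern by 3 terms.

36, 1000, 50

The terms cycle through 3 interleaved subsequences.
Subsequence A is 6, 10, 15, 21, 28, which is triangular numbers starting at T_3.
Subsequence B is 125, 216, 343, 512, 729, which is the cubes 5³, 6³, 7³, ….
Subsequence C is 60, 58, 56, 54, 52, which is arithmetic, step −2.
Position 16 falls in subsequence A as its term 6, giving 36.
Position 17 → subsequence B, term 6 = 1000.
The 18th slot belongs to subsequence C; its 6th term is 50.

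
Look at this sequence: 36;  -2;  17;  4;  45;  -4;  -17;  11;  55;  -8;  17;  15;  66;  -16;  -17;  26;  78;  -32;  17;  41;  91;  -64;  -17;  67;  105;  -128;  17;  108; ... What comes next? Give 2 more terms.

Taking every 4th term gives 4 separate tracks.
Track A: 36, 45, 55, 66, 78, 91, 105. Triangular numbers starting at T_8.
Track B: -2, -4, -8, -16, -32, -64, -128. A geometric progression (common ratio 2).
Track C: 17, -17, 17, -17, 17, -17, 17. Alternating ±17.
Track D: 4, 11, 15, 26, 41, 67, 108. Fibonacci-style (each term is the sum of the two before it).
The 29th slot belongs to track A; its 8th term is 120.
Position 30 falls in track B as its term 8, giving -256.

120, -256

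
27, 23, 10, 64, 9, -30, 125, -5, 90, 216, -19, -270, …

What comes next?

343

Read the sequence 3 terms at a time; column i is its own pattern.
Stream A: 27, 64, 125, 216. Consecutive cubes n³ from n = 3.
Stream B: 23, 9, -5, -19. Subtracting 14 each time.
Stream C: 10, -30, 90, -270. Geometric, ×-3 each step.
Position 13 → stream A, term 5 = 343.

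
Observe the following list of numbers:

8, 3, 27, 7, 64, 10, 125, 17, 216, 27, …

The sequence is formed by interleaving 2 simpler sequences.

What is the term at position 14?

71

Split by position mod 2 into 2 tracks.
Subsequence A: 8, 27, 64, 125, 216 — consecutive cubes n³ from n = 2.
Subsequence B: 3, 7, 10, 17, 27 — Fibonacci-style (each term is the sum of the two before it).
Term 14 comes from subsequence B (its 7th entry): 71.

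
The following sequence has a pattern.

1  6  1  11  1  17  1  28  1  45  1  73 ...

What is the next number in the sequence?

1

Split by position mod 2 into 2 tracks.
Track A: 1, 1, 1, 1, 1, 1. The constant sequence 1.
Track B: 6, 11, 17, 28, 45, 73. A Fibonacci-like recurrence a_n = a_{n-1} + a_{n-2}.
Position 13 falls in track A as its term 7, giving 1.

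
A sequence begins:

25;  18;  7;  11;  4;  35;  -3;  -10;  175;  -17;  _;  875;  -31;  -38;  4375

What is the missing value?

Reading positions in blocks of 3 reveals the pattern AAB — 2 tracks woven together.
Track A is 25, 18, 11, 4, -3, -10, -17, ?, -31, -38, which is arithmetic with common difference −7.
Track B is 7, 35, 175, 875, 4375, which is geometric with ratio 5.
Filling track A at index 8 by its rule yields -24.

-24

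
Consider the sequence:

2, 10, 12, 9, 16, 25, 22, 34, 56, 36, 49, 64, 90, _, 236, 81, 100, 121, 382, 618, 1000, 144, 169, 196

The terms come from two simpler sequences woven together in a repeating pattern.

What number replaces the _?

Reading positions in blocks of 6 reveals the pattern AAABBB — 2 tracks woven together.
Track A: 2, 10, 12, 22, 34, 56, 90, ?, 236, 382, 618, 1000 (a Fibonacci-like recurrence a_n = a_{n-1} + a_{n-2}).
Track B: 9, 16, 25, 36, 49, 64, 81, 100, 121, 144, 169, 196 (perfect squares starting at 3²).
So the missing entry in track A is 146.

146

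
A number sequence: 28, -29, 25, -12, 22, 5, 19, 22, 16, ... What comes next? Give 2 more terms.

39, 13

Positions 1, 3, 5, … form one subsequence and positions 2, 4, 6, … form another.
Stream A is 28, 25, 22, 19, 16, which is arithmetic, step −3.
Stream B is -29, -12, 5, 22, which is linear: a_n = -46 + 17·n.
The 10th slot belongs to stream B; its 5th term is 39.
Term 11 comes from stream A (its 6th entry): 13.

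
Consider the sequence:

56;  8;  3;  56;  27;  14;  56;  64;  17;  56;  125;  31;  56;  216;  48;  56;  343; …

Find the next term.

79

Split by position mod 3: positions 1, 4, 7, … form one track, and each other residue class forms its own.
Track A: 56, 56, 56, 56, 56, 56 (the constant sequence 56).
Track B: 8, 27, 64, 125, 216, 343 (consecutive cubes n³ from n = 2).
Track C: 3, 14, 17, 31, 48 (a Fibonacci-like recurrence a_n = a_{n-1} + a_{n-2}).
Position 18 falls in track C as its term 6, giving 79.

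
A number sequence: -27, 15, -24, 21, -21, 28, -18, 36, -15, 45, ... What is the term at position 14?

66

Positions 1, 3, 5, … form one subsequence and positions 2, 4, 6, … form another.
Track A is -27, -24, -21, -18, -15, which is arithmetic with common difference +3.
Track B is 15, 21, 28, 36, 45, which is triangular numbers n(n+1)/2 for n = 5, 6, ….
The 14th slot belongs to track B; its 7th term is 66.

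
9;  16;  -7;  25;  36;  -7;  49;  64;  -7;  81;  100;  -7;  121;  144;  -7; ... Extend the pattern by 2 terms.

The slot pattern repeats as AAB (period 3), so there are 2 interleaved tracks.
Track A = 9, 16, 25, 36, 49, 64, 81, 100, 121, 144: perfect squares starting at 3².
Track B = -7, -7, -7, -7, -7: the constant sequence -7.
The 16th slot belongs to track A; its 11th term is 169.
Term 17 comes from track A (its 12th entry): 196.

169, 196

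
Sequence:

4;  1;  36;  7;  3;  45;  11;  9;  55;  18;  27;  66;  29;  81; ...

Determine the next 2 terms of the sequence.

Read the sequence 3 terms at a time; column i is its own pattern.
Subsequence A is 4, 7, 11, 18, 29, which is Fibonacci-style (each term is the sum of the two before it).
Subsequence B is 1, 3, 9, 27, 81, which is successive powers of 3.
Subsequence C is 36, 45, 55, 66, which is triangular numbers n(n+1)/2 for n = 8, 9, ….
Position 15 falls in subsequence C as its term 5, giving 78.
The 16th slot belongs to subsequence A; its 6th term is 47.

78, 47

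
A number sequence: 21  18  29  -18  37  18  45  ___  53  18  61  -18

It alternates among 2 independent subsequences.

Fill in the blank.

Taking every 2nd term gives 2 separate tracks.
Track A: 21, 29, 37, 45, 53, 61 — linear: a_n = 13 + 8·n.
Track B: 18, -18, 18, ?, 18, -18 — the oscillation 18·(−1)^(n+1).
Filling track B at index 4 by its rule yields -18.

-18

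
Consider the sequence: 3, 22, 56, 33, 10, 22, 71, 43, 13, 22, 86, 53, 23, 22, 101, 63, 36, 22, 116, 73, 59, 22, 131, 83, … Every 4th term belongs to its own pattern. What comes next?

95

Split by position mod 4: positions 1, 5, 9, … form one track, and each other residue class forms its own.
Stream A is 3, 10, 13, 23, 36, 59, which is a Fibonacci-like recurrence a_n = a_{n-1} + a_{n-2}.
Stream B is 22, 22, 22, 22, 22, 22, which is constant 22.
Stream C is 56, 71, 86, 101, 116, 131, which is arithmetic with common difference +15.
Stream D is 33, 43, 53, 63, 73, 83, which is adding 10 each time.
Position 25 falls in stream A as its term 7, giving 95.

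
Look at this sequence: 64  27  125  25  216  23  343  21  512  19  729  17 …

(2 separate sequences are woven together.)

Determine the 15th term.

1331

Split by position mod 2 into 2 tracks.
Subsequence A: 64, 125, 216, 343, 512, 729. Consecutive cubes n³ from n = 4.
Subsequence B: 27, 25, 23, 21, 19, 17. Subtracting 2 each time.
Position 15 falls in subsequence A as its term 8, giving 1331.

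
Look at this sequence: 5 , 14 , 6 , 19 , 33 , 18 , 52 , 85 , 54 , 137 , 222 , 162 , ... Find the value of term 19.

The slot pattern repeats as AAB (period 3), so there are 2 interleaved tracks.
Track A: 5, 14, 19, 33, 52, 85, 137, 222. Each term equals the sum of the previous two.
Track B: 6, 18, 54, 162. Geometric with ratio 3.
Position 19 → track A, term 13 = 2461.

2461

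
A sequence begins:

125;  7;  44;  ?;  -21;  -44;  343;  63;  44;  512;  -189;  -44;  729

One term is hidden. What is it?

Split by position mod 3 into 3 tracks.
Track A: 125, ?, 343, 512, 729 — perfect cubes starting at 5³.
Track B: 7, -21, 63, -189 — geometric with ratio -3.
Track C: 44, -44, 44, -44 — alternating ±44.
So the missing entry in track A is 216.

216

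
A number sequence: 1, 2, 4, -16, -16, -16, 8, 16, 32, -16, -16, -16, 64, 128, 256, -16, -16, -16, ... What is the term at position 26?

Positions follow the repeating pattern AAABBB; grouping by letter gives 2 tracks.
Track A: 1, 2, 4, 8, 16, 32, 64, 128, 256 (powers 2^0, 2^1, 2^2, …).
Track B: -16, -16, -16, -16, -16, -16, -16, -16, -16 (always -16).
Position 26 → track A, term 14 = 8192.

8192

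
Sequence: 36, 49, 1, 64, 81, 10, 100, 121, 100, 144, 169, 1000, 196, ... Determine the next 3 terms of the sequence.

225, 10000, 256

Positions follow the repeating pattern AAB; grouping by letter gives 2 tracks.
Track A is 36, 49, 64, 81, 100, 121, 144, 169, 196, which is the squares 6², 7², 8², ….
Track B is 1, 10, 100, 1000, which is powers of 10.
Term 14 comes from track A (its 10th entry): 225.
Position 15 → track B, term 5 = 10000.
Position 16 falls in track A as its term 11, giving 256.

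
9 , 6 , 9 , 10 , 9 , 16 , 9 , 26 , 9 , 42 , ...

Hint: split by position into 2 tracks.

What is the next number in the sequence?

9

Split by position mod 2 into 2 tracks.
Track A: 9, 9, 9, 9, 9 (always 9).
Track B: 6, 10, 16, 26, 42 (a Fibonacci-like recurrence a_n = a_{n-1} + a_{n-2}).
The 11th slot belongs to track A; its 6th term is 9.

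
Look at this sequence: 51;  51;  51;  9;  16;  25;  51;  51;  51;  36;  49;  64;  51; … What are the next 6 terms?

The slot pattern repeats as AAABBB (period 6), so there are 2 interleaved tracks.
Track A: 51, 51, 51, 51, 51, 51, 51 — the constant sequence 51.
Track B: 9, 16, 25, 36, 49, 64 — the squares 3², 4², 5², ….
The 14th slot belongs to track A; its 8th term is 51.
Position 15 falls in track A as its term 9, giving 51.
The 16th slot belongs to track B; its 7th term is 81.
Position 17 → track B, term 8 = 100.
Term 18 comes from track B (its 9th entry): 121.
Position 19 → track A, term 10 = 51.

51, 51, 81, 100, 121, 51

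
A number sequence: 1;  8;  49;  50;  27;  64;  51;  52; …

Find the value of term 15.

55

Positions follow the repeating pattern AABB; grouping by letter gives 2 tracks.
Subsequence A: 1, 8, 27, 64 — the cubes 1³, 2³, 3³, ….
Subsequence B: 49, 50, 51, 52 — arithmetic with common difference +1.
Position 15 falls in subsequence B as its term 7, giving 55.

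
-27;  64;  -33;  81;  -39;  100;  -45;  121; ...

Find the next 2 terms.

-51, 144

The terms cycle through 2 interleaved subsequences.
Track A: -27, -33, -39, -45 — subtracting 6 each time.
Track B: 64, 81, 100, 121 — consecutive squares n² from n = 8.
Position 9 falls in track A as its term 5, giving -51.
The 10th slot belongs to track B; its 5th term is 144.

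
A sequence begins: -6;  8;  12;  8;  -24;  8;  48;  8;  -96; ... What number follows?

8

Odd-indexed and even-indexed terms follow separate rules.
Track A = -6, 12, -24, 48, -96: geometric with ratio -2.
Track B = 8, 8, 8, 8: the constant sequence 8.
Term 10 comes from track B (its 5th entry): 8.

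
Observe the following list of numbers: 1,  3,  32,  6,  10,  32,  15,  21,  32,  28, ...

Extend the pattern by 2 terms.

36, 32

Reading positions in blocks of 3 reveals the pattern AAB — 2 tracks woven together.
Track A is 1, 3, 6, 10, 15, 21, 28, which is triangular numbers starting at T_1.
Track B is 32, 32, 32, which is always 32.
Term 11 comes from track A (its 8th entry): 36.
Position 12 falls in track B as its term 4, giving 32.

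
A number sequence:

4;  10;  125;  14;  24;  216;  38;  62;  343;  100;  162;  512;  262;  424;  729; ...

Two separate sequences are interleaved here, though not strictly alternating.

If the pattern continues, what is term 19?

Reading positions in blocks of 3 reveals the pattern AAB — 2 tracks woven together.
Subsequence A = 4, 10, 14, 24, 38, 62, 100, 162, 262, 424: each term equals the sum of the previous two.
Subsequence B = 125, 216, 343, 512, 729: perfect cubes starting at 5³.
Position 19 → subsequence A, term 13 = 1796.

1796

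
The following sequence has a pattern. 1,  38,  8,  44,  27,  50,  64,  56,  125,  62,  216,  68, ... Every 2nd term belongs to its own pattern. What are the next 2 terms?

Odd-indexed and even-indexed terms follow separate rules.
Subsequence A is 1, 8, 27, 64, 125, 216, which is perfect cubes starting at 1³.
Subsequence B is 38, 44, 50, 56, 62, 68, which is arithmetic with common difference +6.
Position 13 falls in subsequence A as its term 7, giving 343.
The 14th slot belongs to subsequence B; its 7th term is 74.

343, 74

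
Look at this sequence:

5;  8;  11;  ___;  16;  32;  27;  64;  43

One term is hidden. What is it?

16

Positions 1, 3, 5, … form one subsequence and positions 2, 4, 6, … form another.
Subsequence A: 5, 11, 16, 27, 43 (Fibonacci-style (each term is the sum of the two before it)).
Subsequence B: 8, ?, 32, 64 (successive powers of 2).
Filling subsequence B at index 2 by its rule yields 16.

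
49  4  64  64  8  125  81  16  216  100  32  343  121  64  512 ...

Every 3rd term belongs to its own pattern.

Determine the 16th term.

144

Split by position mod 3: positions 1, 4, 7, … form one track, and each other residue class forms its own.
Track A is 49, 64, 81, 100, 121, which is the squares 7², 8², 9², ….
Track B is 4, 8, 16, 32, 64, which is geometric, ×2 each step.
Track C is 64, 125, 216, 343, 512, which is the cubes 4³, 5³, 6³, ….
Position 16 → track A, term 6 = 144.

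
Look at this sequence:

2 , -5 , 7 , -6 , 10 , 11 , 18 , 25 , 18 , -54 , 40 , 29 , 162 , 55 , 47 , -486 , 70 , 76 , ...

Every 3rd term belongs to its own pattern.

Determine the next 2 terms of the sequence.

1458, 85

Read the sequence 3 terms at a time; column i is its own pattern.
Stream A: 2, -6, 18, -54, 162, -486. Geometric, ×-3 each step.
Stream B: -5, 10, 25, 40, 55, 70. Adding 15 each time.
Stream C: 7, 11, 18, 29, 47, 76. A Fibonacci-like recurrence a_n = a_{n-1} + a_{n-2}.
Position 19 falls in stream A as its term 7, giving 1458.
Position 20 → stream B, term 7 = 85.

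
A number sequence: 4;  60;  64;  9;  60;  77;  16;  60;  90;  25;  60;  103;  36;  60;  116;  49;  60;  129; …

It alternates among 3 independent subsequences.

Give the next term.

64

The terms cycle through 3 interleaved subsequences.
Subsequence A = 4, 9, 16, 25, 36, 49: perfect squares starting at 2².
Subsequence B = 60, 60, 60, 60, 60, 60: always 60.
Subsequence C = 64, 77, 90, 103, 116, 129: arithmetic with common difference +13.
Term 19 comes from subsequence A (its 7th entry): 64.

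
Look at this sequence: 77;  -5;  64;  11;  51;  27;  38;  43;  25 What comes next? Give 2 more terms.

Taking every 2nd term gives 2 separate tracks.
Track A: 77, 64, 51, 38, 25 (arithmetic, step −13).
Track B: -5, 11, 27, 43 (linear: a_n = -21 + 16·n).
Position 10 falls in track B as its term 5, giving 59.
Position 11 falls in track A as its term 6, giving 12.

59, 12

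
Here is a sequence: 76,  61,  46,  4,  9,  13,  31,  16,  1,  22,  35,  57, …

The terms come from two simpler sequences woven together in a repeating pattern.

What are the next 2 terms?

Reading positions in blocks of 6 reveals the pattern AAABBB — 2 tracks woven together.
Subsequence A is 76, 61, 46, 31, 16, 1, which is linear: a_n = 91 − 15·n.
Subsequence B is 4, 9, 13, 22, 35, 57, which is Fibonacci-style (each term is the sum of the two before it).
The 13th slot belongs to subsequence A; its 7th term is -14.
The 14th slot belongs to subsequence A; its 8th term is -29.

-14, -29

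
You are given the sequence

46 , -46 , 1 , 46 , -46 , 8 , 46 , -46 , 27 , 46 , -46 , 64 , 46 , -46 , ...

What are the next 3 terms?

Positions follow the repeating pattern AAB; grouping by letter gives 2 tracks.
Subsequence A is 46, -46, 46, -46, 46, -46, 46, -46, 46, -46, which is alternating ±46.
Subsequence B is 1, 8, 27, 64, which is perfect cubes starting at 1³.
Position 15 falls in subsequence B as its term 5, giving 125.
Term 16 comes from subsequence A (its 11th entry): 46.
Term 17 comes from subsequence A (its 12th entry): -46.

125, 46, -46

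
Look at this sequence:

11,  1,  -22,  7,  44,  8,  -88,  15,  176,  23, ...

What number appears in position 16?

The terms cycle through 2 interleaved subsequences.
Stream A: 11, -22, 44, -88, 176 (geometric, ×-2 each step).
Stream B: 1, 7, 8, 15, 23 (each term equals the sum of the previous two).
Term 16 comes from stream B (its 8th entry): 99.

99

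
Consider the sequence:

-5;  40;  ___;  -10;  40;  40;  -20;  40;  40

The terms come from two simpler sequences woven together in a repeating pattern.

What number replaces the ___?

40

Reading positions in blocks of 3 reveals the pattern ABB — 2 tracks woven together.
Track A = -5, -10, -20: geometric, ×2 each step.
Track B = 40, ?, 40, 40, 40, 40: the constant sequence 40.
Filling track B at index 2 by its rule yields 40.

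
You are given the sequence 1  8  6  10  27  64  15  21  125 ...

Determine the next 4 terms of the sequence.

Reading positions in blocks of 4 reveals the pattern AABB — 2 tracks woven together.
Subsequence A: 1, 8, 27, 64, 125. The cubes 1³, 2³, 3³, ….
Subsequence B: 6, 10, 15, 21. The triangular numbers T_3, T_4, ….
Term 10 comes from subsequence A (its 6th entry): 216.
Position 11 falls in subsequence B as its term 5, giving 28.
Term 12 comes from subsequence B (its 6th entry): 36.
The 13th slot belongs to subsequence A; its 7th term is 343.

216, 28, 36, 343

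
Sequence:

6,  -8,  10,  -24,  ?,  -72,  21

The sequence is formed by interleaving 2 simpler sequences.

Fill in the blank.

15

The terms cycle through 2 interleaved subsequences.
Track A = 6, 10, ?, 21: triangular numbers starting at T_3.
Track B = -8, -24, -72: geometric with ratio 3.
Filling track A at index 3 by its rule yields 15.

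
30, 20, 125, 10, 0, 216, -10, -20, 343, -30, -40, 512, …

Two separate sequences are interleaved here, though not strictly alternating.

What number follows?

The slot pattern repeats as AAB (period 3), so there are 2 interleaved tracks.
Stream A: 30, 20, 10, 0, -10, -20, -30, -40 — subtracting 10 each time.
Stream B: 125, 216, 343, 512 — the cubes 5³, 6³, 7³, ….
Position 13 falls in stream A as its term 9, giving -50.

-50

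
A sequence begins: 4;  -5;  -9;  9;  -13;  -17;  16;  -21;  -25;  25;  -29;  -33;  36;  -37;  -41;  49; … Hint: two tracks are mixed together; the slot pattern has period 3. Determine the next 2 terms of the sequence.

Positions follow the repeating pattern ABB; grouping by letter gives 2 tracks.
Track A: 4, 9, 16, 25, 36, 49 (the squares 2², 3², 4², …).
Track B: -5, -9, -13, -17, -21, -25, -29, -33, -37, -41 (subtracting 4 each time).
Term 17 comes from track B (its 11th entry): -45.
Position 18 → track B, term 12 = -49.

-45, -49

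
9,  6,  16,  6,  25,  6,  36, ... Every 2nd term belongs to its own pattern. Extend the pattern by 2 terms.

Taking every 2nd term gives 2 separate tracks.
Subsequence A: 9, 16, 25, 36 (consecutive squares n² from n = 3).
Subsequence B: 6, 6, 6 (always 6).
Position 8 falls in subsequence B as its term 4, giving 6.
The 9th slot belongs to subsequence A; its 5th term is 49.

6, 49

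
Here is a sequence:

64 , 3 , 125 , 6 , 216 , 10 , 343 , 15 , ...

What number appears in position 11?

729

The terms cycle through 2 interleaved subsequences.
Subsequence A: 64, 125, 216, 343. The cubes 4³, 5³, 6³, ….
Subsequence B: 3, 6, 10, 15. Triangular numbers n(n+1)/2 for n = 2, 3, ….
Position 11 falls in subsequence A as its term 6, giving 729.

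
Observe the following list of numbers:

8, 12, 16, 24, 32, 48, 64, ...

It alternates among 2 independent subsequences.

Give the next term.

Odd-indexed and even-indexed terms follow separate rules.
Track A = 8, 16, 32, 64: powers 2^3, 2^4, 2^5, ….
Track B = 12, 24, 48: a geometric progression (common ratio 2).
Position 8 falls in track B as its term 4, giving 96.

96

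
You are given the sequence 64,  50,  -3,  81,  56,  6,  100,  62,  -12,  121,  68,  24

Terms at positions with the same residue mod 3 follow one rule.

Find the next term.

Split by position mod 3 into 3 tracks.
Track A: 64, 81, 100, 121. Consecutive squares n² from n = 8.
Track B: 50, 56, 62, 68. Adding 6 each time.
Track C: -3, 6, -12, 24. Geometric with ratio -2.
Term 13 comes from track A (its 5th entry): 144.

144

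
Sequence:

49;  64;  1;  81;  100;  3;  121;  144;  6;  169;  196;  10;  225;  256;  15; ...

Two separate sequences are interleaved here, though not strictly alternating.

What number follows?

289

Positions follow the repeating pattern AAB; grouping by letter gives 2 tracks.
Track A: 49, 64, 81, 100, 121, 144, 169, 196, 225, 256 (perfect squares starting at 7²).
Track B: 1, 3, 6, 10, 15 (triangular numbers starting at T_1).
Position 16 → track A, term 11 = 289.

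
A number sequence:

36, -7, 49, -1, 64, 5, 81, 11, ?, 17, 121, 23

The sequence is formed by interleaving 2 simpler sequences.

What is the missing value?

100

Taking every 2nd term gives 2 separate tracks.
Stream A = 36, 49, 64, 81, ?, 121: the squares 6², 7², 8², ….
Stream B = -7, -1, 5, 11, 17, 23: linear: a_n = -13 + 6·n.
The gap is stream A's term 5; the rule gives 100.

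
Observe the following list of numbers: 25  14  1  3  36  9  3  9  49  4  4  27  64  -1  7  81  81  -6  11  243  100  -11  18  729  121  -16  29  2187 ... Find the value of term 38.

-31

Split by position mod 4 into 4 tracks.
Subsequence A: 25, 36, 49, 64, 81, 100, 121. The squares 5², 6², 7², ….
Subsequence B: 14, 9, 4, -1, -6, -11, -16. Subtracting 5 each time.
Subsequence C: 1, 3, 4, 7, 11, 18, 29. Each term equals the sum of the previous two.
Subsequence D: 3, 9, 27, 81, 243, 729, 2187. A geometric progression (common ratio 3).
Position 38 → subsequence B, term 10 = -31.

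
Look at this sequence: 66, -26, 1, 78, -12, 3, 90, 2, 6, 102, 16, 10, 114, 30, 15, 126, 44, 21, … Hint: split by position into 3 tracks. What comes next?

The terms cycle through 3 interleaved subsequences.
Subsequence A: 66, 78, 90, 102, 114, 126. Arithmetic, step +12.
Subsequence B: -26, -12, 2, 16, 30, 44. Arithmetic, step +14.
Subsequence C: 1, 3, 6, 10, 15, 21. Triangular numbers n(n+1)/2 for n = 1, 2, ….
Position 19 falls in subsequence A as its term 7, giving 138.

138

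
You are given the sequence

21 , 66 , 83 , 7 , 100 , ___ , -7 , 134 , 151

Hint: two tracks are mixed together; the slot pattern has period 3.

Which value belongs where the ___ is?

117

Positions follow the repeating pattern ABB; grouping by letter gives 2 tracks.
Track A: 21, 7, -7 (arithmetic with common difference −14).
Track B: 66, 83, 100, ?, 134, 151 (arithmetic with common difference +17).
Filling track B at index 4 by its rule yields 117.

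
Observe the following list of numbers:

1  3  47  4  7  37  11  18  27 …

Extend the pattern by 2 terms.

29, 47

Positions follow the repeating pattern AAB; grouping by letter gives 2 tracks.
Track A is 1, 3, 4, 7, 11, 18, which is Fibonacci-style (each term is the sum of the two before it).
Track B is 47, 37, 27, which is arithmetic with common difference −10.
The 10th slot belongs to track A; its 7th term is 29.
Position 11 → track A, term 8 = 47.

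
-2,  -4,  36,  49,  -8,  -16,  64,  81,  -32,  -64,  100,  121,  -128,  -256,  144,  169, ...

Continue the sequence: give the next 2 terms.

Reading positions in blocks of 4 reveals the pattern AABB — 2 tracks woven together.
Stream A: -2, -4, -8, -16, -32, -64, -128, -256 (geometric with ratio 2).
Stream B: 36, 49, 64, 81, 100, 121, 144, 169 (consecutive squares n² from n = 6).
Position 17 falls in stream A as its term 9, giving -512.
Position 18 falls in stream A as its term 10, giving -1024.

-512, -1024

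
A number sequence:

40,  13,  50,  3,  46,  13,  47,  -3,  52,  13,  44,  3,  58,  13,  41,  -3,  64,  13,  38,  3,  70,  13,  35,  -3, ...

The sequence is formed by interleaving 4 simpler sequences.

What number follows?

76

Taking every 4th term gives 4 separate tracks.
Stream A: 40, 46, 52, 58, 64, 70 (linear: a_n = 34 + 6·n).
Stream B: 13, 13, 13, 13, 13, 13 (the constant sequence 13).
Stream C: 50, 47, 44, 41, 38, 35 (subtracting 3 each time).
Stream D: 3, -3, 3, -3, 3, -3 (oscillating between 3 and -3).
The 25th slot belongs to stream A; its 7th term is 76.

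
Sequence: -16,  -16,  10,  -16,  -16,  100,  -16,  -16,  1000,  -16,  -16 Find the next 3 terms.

10000, -16, -16

The slot pattern repeats as AAB (period 3), so there are 2 interleaved tracks.
Track A = -16, -16, -16, -16, -16, -16, -16, -16: the constant sequence -16.
Track B = 10, 100, 1000: a geometric progression (common ratio 10).
Term 12 comes from track B (its 4th entry): 10000.
Position 13 falls in track A as its term 9, giving -16.
The 14th slot belongs to track A; its 10th term is -16.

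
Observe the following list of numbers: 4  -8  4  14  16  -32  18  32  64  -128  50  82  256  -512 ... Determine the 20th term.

560

Reading positions in blocks of 4 reveals the pattern AABB — 2 tracks woven together.
Track A: 4, -8, 16, -32, 64, -128, 256, -512 (geometric with ratio -2).
Track B: 4, 14, 18, 32, 50, 82 (each term equals the sum of the previous two).
The 20th slot belongs to track B; its 10th term is 560.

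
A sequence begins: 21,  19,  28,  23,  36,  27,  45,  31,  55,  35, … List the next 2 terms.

66, 39

Split by position mod 2 into 2 tracks.
Stream A is 21, 28, 36, 45, 55, which is the triangular numbers T_6, T_7, ….
Stream B is 19, 23, 27, 31, 35, which is arithmetic, step +4.
Position 11 falls in stream A as its term 6, giving 66.
Position 12 falls in stream B as its term 6, giving 39.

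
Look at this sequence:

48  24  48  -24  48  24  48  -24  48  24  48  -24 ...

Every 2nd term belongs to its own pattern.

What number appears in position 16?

The terms cycle through 2 interleaved subsequences.
Track A is 48, 48, 48, 48, 48, 48, which is always 48.
Track B is 24, -24, 24, -24, 24, -24, which is alternating ±24.
Term 16 comes from track B (its 8th entry): -24.

-24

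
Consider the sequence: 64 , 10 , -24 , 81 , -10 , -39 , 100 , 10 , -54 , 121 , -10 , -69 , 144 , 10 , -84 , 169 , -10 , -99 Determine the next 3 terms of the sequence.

196, 10, -114

Split by position mod 3: positions 1, 4, 7, … form one track, and each other residue class forms its own.
Subsequence A = 64, 81, 100, 121, 144, 169: consecutive squares n² from n = 8.
Subsequence B = 10, -10, 10, -10, 10, -10: the oscillation 10·(−1)^(n+1).
Subsequence C = -24, -39, -54, -69, -84, -99: arithmetic, step −15.
The 19th slot belongs to subsequence A; its 7th term is 196.
Term 20 comes from subsequence B (its 7th entry): 10.
The 21st slot belongs to subsequence C; its 7th term is -114.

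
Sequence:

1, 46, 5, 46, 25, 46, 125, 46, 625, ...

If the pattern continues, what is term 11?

3125

Odd-indexed and even-indexed terms follow separate rules.
Track A: 1, 5, 25, 125, 625 (geometric with ratio 5).
Track B: 46, 46, 46, 46 (constant 46).
The 11th slot belongs to track A; its 6th term is 3125.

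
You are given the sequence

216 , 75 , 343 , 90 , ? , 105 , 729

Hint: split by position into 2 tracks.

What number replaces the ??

512

Odd-indexed and even-indexed terms follow separate rules.
Stream A: 216, 343, ?, 729 (the cubes 6³, 7³, 8³, …).
Stream B: 75, 90, 105 (adding 15 each time).
Stream A's pattern makes the blank 512.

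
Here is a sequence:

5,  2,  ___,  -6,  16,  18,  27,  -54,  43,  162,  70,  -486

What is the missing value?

11

The terms cycle through 2 interleaved subsequences.
Track A: 5, ?, 16, 27, 43, 70 — Fibonacci-style (each term is the sum of the two before it).
Track B: 2, -6, 18, -54, 162, -486 — geometric, ×-3 each step.
So the missing entry in track A is 11.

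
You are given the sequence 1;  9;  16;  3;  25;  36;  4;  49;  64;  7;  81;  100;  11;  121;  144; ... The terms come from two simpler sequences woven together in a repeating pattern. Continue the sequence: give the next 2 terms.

18, 169

Reading positions in blocks of 3 reveals the pattern ABB — 2 tracks woven together.
Track A: 1, 3, 4, 7, 11 — a Fibonacci-like recurrence a_n = a_{n-1} + a_{n-2}.
Track B: 9, 16, 25, 36, 49, 64, 81, 100, 121, 144 — consecutive squares n² from n = 3.
The 16th slot belongs to track A; its 6th term is 18.
Term 17 comes from track B (its 11th entry): 169.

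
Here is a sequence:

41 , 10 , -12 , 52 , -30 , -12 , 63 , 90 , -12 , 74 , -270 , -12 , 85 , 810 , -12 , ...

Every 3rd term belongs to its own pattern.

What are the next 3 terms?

Taking every 3rd term gives 3 separate tracks.
Subsequence A: 41, 52, 63, 74, 85. Arithmetic with common difference +11.
Subsequence B: 10, -30, 90, -270, 810. Geometric, ×-3 each step.
Subsequence C: -12, -12, -12, -12, -12. Always -12.
Position 16 falls in subsequence A as its term 6, giving 96.
Position 17 falls in subsequence B as its term 6, giving -2430.
Position 18 falls in subsequence C as its term 6, giving -12.

96, -2430, -12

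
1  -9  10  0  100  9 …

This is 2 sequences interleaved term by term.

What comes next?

Taking every 2nd term gives 2 separate tracks.
Subsequence A is 1, 10, 100, which is geometric, ×10 each step.
Subsequence B is -9, 0, 9, which is adding 9 each time.
Position 7 falls in subsequence A as its term 4, giving 1000.

1000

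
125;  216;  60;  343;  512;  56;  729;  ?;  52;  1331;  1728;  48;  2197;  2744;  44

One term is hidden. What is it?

1000

The slot pattern repeats as AAB (period 3), so there are 2 interleaved tracks.
Track A: 125, 216, 343, 512, 729, ?, 1331, 1728, 2197, 2744. The cubes 5³, 6³, 7³, ….
Track B: 60, 56, 52, 48, 44. Arithmetic, step −4.
So the missing entry in track A is 1000.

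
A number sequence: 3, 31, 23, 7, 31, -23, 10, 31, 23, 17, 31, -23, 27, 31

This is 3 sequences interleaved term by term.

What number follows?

Split by position mod 3 into 3 tracks.
Stream A = 3, 7, 10, 17, 27: a Fibonacci-like recurrence a_n = a_{n-1} + a_{n-2}.
Stream B = 31, 31, 31, 31, 31: the constant sequence 31.
Stream C = 23, -23, 23, -23: oscillating between 23 and -23.
Position 15 → stream C, term 5 = 23.

23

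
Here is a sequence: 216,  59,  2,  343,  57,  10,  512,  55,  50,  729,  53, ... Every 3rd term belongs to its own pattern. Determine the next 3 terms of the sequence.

250, 1000, 51

Split by position mod 3 into 3 tracks.
Subsequence A: 216, 343, 512, 729 (consecutive cubes n³ from n = 6).
Subsequence B: 59, 57, 55, 53 (arithmetic, step −2).
Subsequence C: 2, 10, 50 (geometric, ×5 each step).
Position 12 → subsequence C, term 4 = 250.
Term 13 comes from subsequence A (its 5th entry): 1000.
The 14th slot belongs to subsequence B; its 5th term is 51.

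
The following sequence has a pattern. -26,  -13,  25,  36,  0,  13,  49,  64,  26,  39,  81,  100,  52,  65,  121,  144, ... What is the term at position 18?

The slot pattern repeats as AABB (period 4), so there are 2 interleaved tracks.
Track A: -26, -13, 0, 13, 26, 39, 52, 65 (arithmetic, step +13).
Track B: 25, 36, 49, 64, 81, 100, 121, 144 (the squares 5², 6², 7², …).
The 18th slot belongs to track A; its 10th term is 91.

91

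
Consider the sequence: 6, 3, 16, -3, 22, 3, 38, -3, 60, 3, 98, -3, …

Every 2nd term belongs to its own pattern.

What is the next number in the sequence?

Odd-indexed and even-indexed terms follow separate rules.
Track A: 6, 16, 22, 38, 60, 98 (Fibonacci-style (each term is the sum of the two before it)).
Track B: 3, -3, 3, -3, 3, -3 (alternating ±3).
Term 13 comes from track A (its 7th entry): 158.

158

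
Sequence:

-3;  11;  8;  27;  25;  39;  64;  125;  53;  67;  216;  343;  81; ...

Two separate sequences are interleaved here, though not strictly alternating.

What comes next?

95

The slot pattern repeats as AABB (period 4), so there are 2 interleaved tracks.
Subsequence A is -3, 11, 25, 39, 53, 67, 81, which is linear: a_n = -17 + 14·n.
Subsequence B is 8, 27, 64, 125, 216, 343, which is consecutive cubes n³ from n = 2.
Position 14 → subsequence A, term 8 = 95.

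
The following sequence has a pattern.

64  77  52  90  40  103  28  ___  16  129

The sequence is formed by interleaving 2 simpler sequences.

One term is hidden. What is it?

116

Split by position mod 2 into 2 tracks.
Stream A: 64, 52, 40, 28, 16. Arithmetic with common difference −12.
Stream B: 77, 90, 103, ?, 129. Linear: a_n = 64 + 13·n.
Stream B's pattern makes the blank 116.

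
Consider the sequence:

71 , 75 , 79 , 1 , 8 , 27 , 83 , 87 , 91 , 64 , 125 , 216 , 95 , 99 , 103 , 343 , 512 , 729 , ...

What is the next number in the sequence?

Positions follow the repeating pattern AAABBB; grouping by letter gives 2 tracks.
Stream A: 71, 75, 79, 83, 87, 91, 95, 99, 103 (arithmetic with common difference +4).
Stream B: 1, 8, 27, 64, 125, 216, 343, 512, 729 (consecutive cubes n³ from n = 1).
Position 19 falls in stream A as its term 10, giving 107.

107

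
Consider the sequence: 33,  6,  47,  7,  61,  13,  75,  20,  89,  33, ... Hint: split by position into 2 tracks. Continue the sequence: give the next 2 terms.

Positions 1, 3, 5, … form one subsequence and positions 2, 4, 6, … form another.
Stream A = 33, 47, 61, 75, 89: linear: a_n = 19 + 14·n.
Stream B = 6, 7, 13, 20, 33: a Fibonacci-like recurrence a_n = a_{n-1} + a_{n-2}.
The 11th slot belongs to stream A; its 6th term is 103.
The 12th slot belongs to stream B; its 6th term is 53.

103, 53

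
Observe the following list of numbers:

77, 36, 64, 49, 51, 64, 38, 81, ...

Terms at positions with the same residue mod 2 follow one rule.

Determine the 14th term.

144

Taking every 2nd term gives 2 separate tracks.
Track A: 77, 64, 51, 38 (linear: a_n = 90 − 13·n).
Track B: 36, 49, 64, 81 (the squares 6², 7², 8², …).
The 14th slot belongs to track B; its 7th term is 144.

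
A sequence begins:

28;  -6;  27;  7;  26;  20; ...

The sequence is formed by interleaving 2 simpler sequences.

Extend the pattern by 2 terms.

Positions 1, 3, 5, … form one subsequence and positions 2, 4, 6, … form another.
Track A: 28, 27, 26 — arithmetic with common difference −1.
Track B: -6, 7, 20 — adding 13 each time.
The 7th slot belongs to track A; its 4th term is 25.
The 8th slot belongs to track B; its 4th term is 33.

25, 33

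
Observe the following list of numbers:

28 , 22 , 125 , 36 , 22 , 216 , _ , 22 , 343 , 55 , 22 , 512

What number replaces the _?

Split by position mod 3: positions 1, 4, 7, … form one track, and each other residue class forms its own.
Track A: 28, 36, ?, 55 — triangular numbers starting at T_7.
Track B: 22, 22, 22, 22 — always 22.
Track C: 125, 216, 343, 512 — the cubes 5³, 6³, 7³, ….
Track A's pattern makes the blank 45.

45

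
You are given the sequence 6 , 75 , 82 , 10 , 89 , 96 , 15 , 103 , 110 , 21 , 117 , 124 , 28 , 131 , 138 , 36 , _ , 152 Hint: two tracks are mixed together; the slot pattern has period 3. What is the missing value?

The slot pattern repeats as ABB (period 3), so there are 2 interleaved tracks.
Track A: 6, 10, 15, 21, 28, 36 (triangular numbers n(n+1)/2 for n = 3, 4, …).
Track B: 75, 82, 89, 96, 103, 110, 117, 124, 131, 138, ?, 152 (arithmetic, step +7).
Track B's pattern makes the blank 145.

145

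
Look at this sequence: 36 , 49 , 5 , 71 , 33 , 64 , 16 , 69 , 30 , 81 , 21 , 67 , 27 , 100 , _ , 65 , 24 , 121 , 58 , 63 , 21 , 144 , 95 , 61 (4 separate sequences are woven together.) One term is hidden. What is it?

37

Taking every 4th term gives 4 separate tracks.
Stream A: 36, 33, 30, 27, 24, 21. Linear: a_n = 39 − 3·n.
Stream B: 49, 64, 81, 100, 121, 144. Perfect squares starting at 7².
Stream C: 5, 16, 21, ?, 58, 95. Fibonacci-style (each term is the sum of the two before it).
Stream D: 71, 69, 67, 65, 63, 61. Subtracting 2 each time.
The gap is stream C's term 4; the rule gives 37.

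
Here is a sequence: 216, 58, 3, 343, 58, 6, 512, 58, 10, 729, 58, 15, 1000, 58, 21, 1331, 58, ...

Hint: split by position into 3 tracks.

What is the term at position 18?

28

Read the sequence 3 terms at a time; column i is its own pattern.
Stream A: 216, 343, 512, 729, 1000, 1331. The cubes 6³, 7³, 8³, ….
Stream B: 58, 58, 58, 58, 58, 58. Always 58.
Stream C: 3, 6, 10, 15, 21. Triangular numbers starting at T_2.
Position 18 → stream C, term 6 = 28.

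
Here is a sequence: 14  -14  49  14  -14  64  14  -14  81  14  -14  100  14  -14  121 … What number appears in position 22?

14

Positions follow the repeating pattern AAB; grouping by letter gives 2 tracks.
Track A: 14, -14, 14, -14, 14, -14, 14, -14, 14, -14 — alternating ±14.
Track B: 49, 64, 81, 100, 121 — the squares 7², 8², 9², ….
Position 22 → track A, term 15 = 14.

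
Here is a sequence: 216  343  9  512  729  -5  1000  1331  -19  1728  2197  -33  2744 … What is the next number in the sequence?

Positions follow the repeating pattern AAB; grouping by letter gives 2 tracks.
Track A: 216, 343, 512, 729, 1000, 1331, 1728, 2197, 2744 — perfect cubes starting at 6³.
Track B: 9, -5, -19, -33 — arithmetic, step −14.
Position 14 falls in track A as its term 10, giving 3375.

3375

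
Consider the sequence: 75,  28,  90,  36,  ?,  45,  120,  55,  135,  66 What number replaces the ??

The terms cycle through 2 interleaved subsequences.
Stream A is 75, 90, ?, 120, 135, which is adding 15 each time.
Stream B is 28, 36, 45, 55, 66, which is the triangular numbers T_7, T_8, ….
Filling stream A at index 3 by its rule yields 105.

105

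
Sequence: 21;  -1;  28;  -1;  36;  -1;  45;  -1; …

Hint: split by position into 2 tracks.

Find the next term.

Odd-indexed and even-indexed terms follow separate rules.
Track A: 21, 28, 36, 45. Triangular numbers starting at T_6.
Track B: -1, -1, -1, -1. The constant sequence -1.
The 9th slot belongs to track A; its 5th term is 55.

55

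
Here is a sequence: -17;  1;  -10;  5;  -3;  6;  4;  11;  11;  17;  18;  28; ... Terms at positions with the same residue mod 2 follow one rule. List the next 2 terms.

The terms cycle through 2 interleaved subsequences.
Track A: -17, -10, -3, 4, 11, 18. Linear: a_n = -24 + 7·n.
Track B: 1, 5, 6, 11, 17, 28. A Fibonacci-like recurrence a_n = a_{n-1} + a_{n-2}.
The 13th slot belongs to track A; its 7th term is 25.
Position 14 falls in track B as its term 7, giving 45.

25, 45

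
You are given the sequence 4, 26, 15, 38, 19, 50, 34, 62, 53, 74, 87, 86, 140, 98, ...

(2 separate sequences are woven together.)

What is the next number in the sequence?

Positions 1, 3, 5, … form one subsequence and positions 2, 4, 6, … form another.
Track A = 4, 15, 19, 34, 53, 87, 140: each term equals the sum of the previous two.
Track B = 26, 38, 50, 62, 74, 86, 98: arithmetic with common difference +12.
Term 15 comes from track A (its 8th entry): 227.

227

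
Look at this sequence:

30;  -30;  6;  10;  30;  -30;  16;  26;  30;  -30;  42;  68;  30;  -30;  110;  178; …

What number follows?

30

The slot pattern repeats as AABB (period 4), so there are 2 interleaved tracks.
Subsequence A is 30, -30, 30, -30, 30, -30, 30, -30, which is alternating ±30.
Subsequence B is 6, 10, 16, 26, 42, 68, 110, 178, which is a Fibonacci-like recurrence a_n = a_{n-1} + a_{n-2}.
Term 17 comes from subsequence A (its 9th entry): 30.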